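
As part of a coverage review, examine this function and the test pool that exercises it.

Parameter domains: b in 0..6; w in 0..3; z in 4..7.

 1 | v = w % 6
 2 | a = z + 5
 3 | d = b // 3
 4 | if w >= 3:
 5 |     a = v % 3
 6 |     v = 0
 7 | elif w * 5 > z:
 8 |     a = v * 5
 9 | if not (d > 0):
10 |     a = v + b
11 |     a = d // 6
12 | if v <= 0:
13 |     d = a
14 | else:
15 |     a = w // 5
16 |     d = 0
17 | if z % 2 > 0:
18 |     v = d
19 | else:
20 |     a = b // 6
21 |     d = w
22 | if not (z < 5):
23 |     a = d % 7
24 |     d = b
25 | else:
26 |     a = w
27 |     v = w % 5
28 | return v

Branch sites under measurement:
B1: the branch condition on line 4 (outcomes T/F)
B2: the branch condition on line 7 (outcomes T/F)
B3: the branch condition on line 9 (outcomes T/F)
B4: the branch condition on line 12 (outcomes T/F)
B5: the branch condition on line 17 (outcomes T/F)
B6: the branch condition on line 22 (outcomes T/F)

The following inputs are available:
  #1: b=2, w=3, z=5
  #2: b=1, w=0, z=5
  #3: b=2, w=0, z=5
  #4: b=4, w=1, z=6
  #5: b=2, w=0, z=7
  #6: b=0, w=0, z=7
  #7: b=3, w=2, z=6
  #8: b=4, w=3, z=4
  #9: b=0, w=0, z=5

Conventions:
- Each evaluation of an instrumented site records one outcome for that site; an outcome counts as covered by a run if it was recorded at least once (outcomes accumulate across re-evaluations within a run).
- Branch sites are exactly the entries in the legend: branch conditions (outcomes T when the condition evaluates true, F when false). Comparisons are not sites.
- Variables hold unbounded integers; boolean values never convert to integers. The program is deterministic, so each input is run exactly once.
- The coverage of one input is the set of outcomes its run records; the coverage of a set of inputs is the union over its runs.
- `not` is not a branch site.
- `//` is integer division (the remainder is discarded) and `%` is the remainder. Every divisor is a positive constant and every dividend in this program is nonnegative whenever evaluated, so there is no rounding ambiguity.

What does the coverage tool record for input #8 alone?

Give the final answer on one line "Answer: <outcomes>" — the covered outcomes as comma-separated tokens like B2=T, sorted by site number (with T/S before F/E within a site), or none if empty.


Running input #8 (b=4, w=3, z=4), event by event:
  B1->T, B3->F, B4->T, B5->F, B6->F
deduplicating events, the covered set is: B1=T, B3=F, B4=T, B5=F, B6=F
Answer: B1=T, B3=F, B4=T, B5=F, B6=F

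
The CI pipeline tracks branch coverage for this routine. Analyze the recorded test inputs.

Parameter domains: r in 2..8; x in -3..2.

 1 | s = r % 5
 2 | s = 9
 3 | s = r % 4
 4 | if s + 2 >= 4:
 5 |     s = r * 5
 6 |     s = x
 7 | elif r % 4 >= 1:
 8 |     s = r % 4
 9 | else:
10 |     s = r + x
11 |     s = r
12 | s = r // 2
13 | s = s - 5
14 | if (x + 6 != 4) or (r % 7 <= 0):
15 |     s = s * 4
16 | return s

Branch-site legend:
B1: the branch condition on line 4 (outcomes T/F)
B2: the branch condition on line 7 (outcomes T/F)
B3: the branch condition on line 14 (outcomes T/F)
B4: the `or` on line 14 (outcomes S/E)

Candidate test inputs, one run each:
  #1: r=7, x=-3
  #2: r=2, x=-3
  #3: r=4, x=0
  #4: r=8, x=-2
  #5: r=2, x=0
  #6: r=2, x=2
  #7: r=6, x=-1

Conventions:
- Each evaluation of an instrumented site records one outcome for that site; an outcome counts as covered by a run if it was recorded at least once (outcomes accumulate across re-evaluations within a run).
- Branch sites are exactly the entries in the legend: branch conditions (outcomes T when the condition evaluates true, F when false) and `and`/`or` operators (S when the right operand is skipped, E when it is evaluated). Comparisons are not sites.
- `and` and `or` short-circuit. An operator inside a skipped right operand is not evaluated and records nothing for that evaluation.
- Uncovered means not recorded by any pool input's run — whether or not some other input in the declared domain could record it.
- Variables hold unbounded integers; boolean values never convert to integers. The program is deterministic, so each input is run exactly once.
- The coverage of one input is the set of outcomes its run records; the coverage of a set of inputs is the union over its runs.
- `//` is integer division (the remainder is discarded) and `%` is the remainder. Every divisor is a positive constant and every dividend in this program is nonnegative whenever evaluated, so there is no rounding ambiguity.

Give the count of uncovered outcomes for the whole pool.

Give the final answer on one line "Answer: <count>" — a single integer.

input #1, r=7, x=-3: events B1->T, B4->S, B3->T; outcomes B1=T, B3=T, B4=S
input #2, r=2, x=-3: events B1->T, B4->S, B3->T; outcomes B1=T, B3=T, B4=S
input #3, r=4, x=0: events B1->F, B2->F, B4->S, B3->T; outcomes B1=F, B2=F, B3=T, B4=S
input #4, r=8, x=-2: events B1->F, B2->F, B4->E, B3->F; outcomes B1=F, B2=F, B3=F, B4=E
input #5, r=2, x=0: events B1->T, B4->S, B3->T; outcomes B1=T, B3=T, B4=S
input #6, r=2, x=2: events B1->T, B4->S, B3->T; outcomes B1=T, B3=T, B4=S
input #7, r=6, x=-1: events B1->T, B4->S, B3->T; outcomes B1=T, B3=T, B4=S
union over the pool: B1=T, B1=F, B2=F, B3=T, B3=F, B4=S, B4=E
uncovered (1 of 8): B2=T

Answer: 1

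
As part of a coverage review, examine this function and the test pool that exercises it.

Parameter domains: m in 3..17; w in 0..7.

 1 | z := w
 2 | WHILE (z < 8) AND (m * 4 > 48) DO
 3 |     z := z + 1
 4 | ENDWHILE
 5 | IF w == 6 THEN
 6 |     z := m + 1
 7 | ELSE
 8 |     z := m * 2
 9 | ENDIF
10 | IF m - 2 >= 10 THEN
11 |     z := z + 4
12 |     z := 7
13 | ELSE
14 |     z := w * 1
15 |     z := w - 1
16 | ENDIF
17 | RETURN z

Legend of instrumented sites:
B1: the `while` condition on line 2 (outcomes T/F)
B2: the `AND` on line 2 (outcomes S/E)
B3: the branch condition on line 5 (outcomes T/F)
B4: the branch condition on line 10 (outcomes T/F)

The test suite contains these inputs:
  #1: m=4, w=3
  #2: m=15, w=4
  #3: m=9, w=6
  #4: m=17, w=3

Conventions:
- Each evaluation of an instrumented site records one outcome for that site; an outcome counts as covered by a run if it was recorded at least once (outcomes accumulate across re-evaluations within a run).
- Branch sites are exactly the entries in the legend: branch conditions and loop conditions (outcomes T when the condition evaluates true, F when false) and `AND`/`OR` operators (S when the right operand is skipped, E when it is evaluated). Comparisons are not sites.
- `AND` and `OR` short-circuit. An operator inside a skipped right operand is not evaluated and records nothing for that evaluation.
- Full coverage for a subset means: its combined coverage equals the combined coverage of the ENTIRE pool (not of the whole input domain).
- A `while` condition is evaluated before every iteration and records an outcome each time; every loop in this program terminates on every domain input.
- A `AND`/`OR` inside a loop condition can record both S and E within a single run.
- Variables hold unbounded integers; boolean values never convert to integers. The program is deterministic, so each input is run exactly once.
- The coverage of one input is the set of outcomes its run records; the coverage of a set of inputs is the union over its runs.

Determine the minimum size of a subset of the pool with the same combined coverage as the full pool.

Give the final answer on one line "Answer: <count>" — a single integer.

input #1, m=4, w=3: events B2->E, B1->F, B3->F, B4->F; outcomes B1=F, B2=E, B3=F, B4=F
input #2, m=15, w=4: events B2->E, B1->T, B2->E, B1->T, B2->E, B1->T, B2->E, B1->T, B2->S, B1->F, B3->F, B4->T; outcomes B1=T, B1=F, B2=S, B2=E, B3=F, B4=T
input #3, m=9, w=6: events B2->E, B1->F, B3->T, B4->F; outcomes B1=F, B2=E, B3=T, B4=F
input #4, m=17, w=3: events B2->E, B1->T, B2->E, B1->T, B2->E, B1->T, B2->E, B1->T, B2->E, B1->T, B2->S, B1->F, B3->F, B4->T; outcomes B1=T, B1=F, B2=S, B2=E, B3=F, B4=T
union over all inputs: B1=T, B1=F, B2=S, B2=E, B3=T, B3=F, B4=T, B4=F (8 outcomes)
size 1 is not enough: best union over all size-1 subsets is 6/8
size 2: inputs {2, 3} cover all 8 outcomes, and no lexicographically smaller subset of this size does

Answer: 2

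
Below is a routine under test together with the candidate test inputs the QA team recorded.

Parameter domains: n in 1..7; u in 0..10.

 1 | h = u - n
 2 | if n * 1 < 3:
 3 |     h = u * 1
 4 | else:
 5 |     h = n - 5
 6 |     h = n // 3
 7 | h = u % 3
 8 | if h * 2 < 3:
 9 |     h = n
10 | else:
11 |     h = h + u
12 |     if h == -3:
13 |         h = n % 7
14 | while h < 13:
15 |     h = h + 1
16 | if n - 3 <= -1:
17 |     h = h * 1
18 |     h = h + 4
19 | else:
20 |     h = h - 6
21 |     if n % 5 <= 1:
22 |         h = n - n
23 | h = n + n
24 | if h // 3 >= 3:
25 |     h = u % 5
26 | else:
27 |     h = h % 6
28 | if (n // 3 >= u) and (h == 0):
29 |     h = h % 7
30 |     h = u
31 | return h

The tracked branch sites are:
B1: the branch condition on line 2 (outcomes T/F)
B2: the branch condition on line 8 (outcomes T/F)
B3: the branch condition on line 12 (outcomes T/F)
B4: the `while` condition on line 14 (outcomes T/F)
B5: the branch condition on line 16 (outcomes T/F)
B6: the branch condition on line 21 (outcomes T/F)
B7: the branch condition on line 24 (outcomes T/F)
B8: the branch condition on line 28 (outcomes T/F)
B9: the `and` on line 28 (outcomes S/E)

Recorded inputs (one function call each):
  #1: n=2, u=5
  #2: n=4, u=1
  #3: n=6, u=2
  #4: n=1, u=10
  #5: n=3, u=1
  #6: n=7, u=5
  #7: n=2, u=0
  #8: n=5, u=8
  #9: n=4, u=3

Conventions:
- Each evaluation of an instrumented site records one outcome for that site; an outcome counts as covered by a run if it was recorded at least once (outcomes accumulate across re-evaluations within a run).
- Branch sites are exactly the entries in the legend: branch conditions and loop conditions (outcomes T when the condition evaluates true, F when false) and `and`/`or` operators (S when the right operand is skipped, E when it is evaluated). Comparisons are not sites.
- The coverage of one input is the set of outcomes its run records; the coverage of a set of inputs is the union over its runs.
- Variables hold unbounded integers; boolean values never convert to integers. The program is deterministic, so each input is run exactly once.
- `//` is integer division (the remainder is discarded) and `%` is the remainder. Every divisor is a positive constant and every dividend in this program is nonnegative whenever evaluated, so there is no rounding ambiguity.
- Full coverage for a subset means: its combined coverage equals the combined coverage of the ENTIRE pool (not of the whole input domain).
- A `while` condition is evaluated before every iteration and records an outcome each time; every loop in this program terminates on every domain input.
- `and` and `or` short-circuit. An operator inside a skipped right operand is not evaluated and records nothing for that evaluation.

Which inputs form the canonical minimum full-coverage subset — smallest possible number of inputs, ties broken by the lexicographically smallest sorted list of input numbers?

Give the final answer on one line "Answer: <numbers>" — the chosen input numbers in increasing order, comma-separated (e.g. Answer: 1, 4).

input #1, n=2, u=5: events B1->T, B2->F, B3->F, B4->T, B4->T, B4->T, B4->T, B4->T, B4->T, B4->F, B5->T, B7->F, B9->S, B8->F; outcomes B1=T, B2=F, B3=F, B4=T, B4=F, B5=T, B7=F, B8=F, B9=S
input #2, n=4, u=1: events B1->F, B2->T, B4->T, B4->T, B4->T, B4->T, B4->T, B4->T, B4->T, B4->T, B4->T, B4->F, B5->F, B6->F, ...; outcomes B1=F, B2=T, B4=T, B4=F, B5=F, B6=F, B7=F, B8=F, B9=E
input #3, n=6, u=2: events B1->F, B2->F, B3->F, B4->T, B4->T, B4->T, B4->T, B4->T, B4->T, B4->T, B4->T, B4->T, B4->F, B5->F, ...; outcomes B1=F, B2=F, B3=F, B4=T, B4=F, B5=F, B6=T, B7=T, B8=F, B9=E
input #4, n=1, u=10: events B1->T, B2->T, B4->T, B4->T, B4->T, B4->T, B4->T, B4->T, B4->T, B4->T, B4->T, B4->T, B4->T, B4->T, ...; outcomes B1=T, B2=T, B4=T, B4=F, B5=T, B7=F, B8=F, B9=S
input #5, n=3, u=1: events B1->F, B2->T, B4->T, B4->T, B4->T, B4->T, B4->T, B4->T, B4->T, B4->T, B4->T, B4->T, B4->F, B5->F, ...; outcomes B1=F, B2=T, B4=T, B4=F, B5=F, B6=F, B7=F, B8=T, B9=E
input #6, n=7, u=5: events B1->F, B2->F, B3->F, B4->T, B4->T, B4->T, B4->T, B4->T, B4->T, B4->F, B5->F, B6->F, B7->T, B9->S, ...; outcomes B1=F, B2=F, B3=F, B4=T, B4=F, B5=F, B6=F, B7=T, B8=F, B9=S
input #7, n=2, u=0: events B1->T, B2->T, B4->T, B4->T, B4->T, B4->T, B4->T, B4->T, B4->T, B4->T, B4->T, B4->T, B4->T, B4->F, ...; outcomes B1=T, B2=T, B4=T, B4=F, B5=T, B7=F, B8=F, B9=E
input #8, n=5, u=8: events B1->F, B2->F, B3->F, B4->T, B4->T, B4->T, B4->F, B5->F, B6->T, B7->T, B9->S, B8->F; outcomes B1=F, B2=F, B3=F, B4=T, B4=F, B5=F, B6=T, B7=T, B8=F, B9=S
input #9, n=4, u=3: events B1->F, B2->T, B4->T, B4->T, B4->T, B4->T, B4->T, B4->T, B4->T, B4->T, B4->T, B4->F, B5->F, B6->F, ...; outcomes B1=F, B2=T, B4=T, B4=F, B5=F, B6=F, B7=F, B8=F, B9=S
pool-wide coverage (17 outcomes): B1=T, B1=F, B2=T, B2=F, B3=F, B4=T, B4=F, B5=T, B5=F, B6=T, B6=F, B7=T, B7=F, B8=T, B8=F, B9=S, B9=E
no size-1 subset reaches all 17 outcomes (best union: 10/17)
no size-2 subset reaches all 17 outcomes (best union: 15/17)
inputs {1, 3, 5} (size 3) cover everything; no size-3 subset with a lexicographically smaller index list covers all 17

Answer: 1, 3, 5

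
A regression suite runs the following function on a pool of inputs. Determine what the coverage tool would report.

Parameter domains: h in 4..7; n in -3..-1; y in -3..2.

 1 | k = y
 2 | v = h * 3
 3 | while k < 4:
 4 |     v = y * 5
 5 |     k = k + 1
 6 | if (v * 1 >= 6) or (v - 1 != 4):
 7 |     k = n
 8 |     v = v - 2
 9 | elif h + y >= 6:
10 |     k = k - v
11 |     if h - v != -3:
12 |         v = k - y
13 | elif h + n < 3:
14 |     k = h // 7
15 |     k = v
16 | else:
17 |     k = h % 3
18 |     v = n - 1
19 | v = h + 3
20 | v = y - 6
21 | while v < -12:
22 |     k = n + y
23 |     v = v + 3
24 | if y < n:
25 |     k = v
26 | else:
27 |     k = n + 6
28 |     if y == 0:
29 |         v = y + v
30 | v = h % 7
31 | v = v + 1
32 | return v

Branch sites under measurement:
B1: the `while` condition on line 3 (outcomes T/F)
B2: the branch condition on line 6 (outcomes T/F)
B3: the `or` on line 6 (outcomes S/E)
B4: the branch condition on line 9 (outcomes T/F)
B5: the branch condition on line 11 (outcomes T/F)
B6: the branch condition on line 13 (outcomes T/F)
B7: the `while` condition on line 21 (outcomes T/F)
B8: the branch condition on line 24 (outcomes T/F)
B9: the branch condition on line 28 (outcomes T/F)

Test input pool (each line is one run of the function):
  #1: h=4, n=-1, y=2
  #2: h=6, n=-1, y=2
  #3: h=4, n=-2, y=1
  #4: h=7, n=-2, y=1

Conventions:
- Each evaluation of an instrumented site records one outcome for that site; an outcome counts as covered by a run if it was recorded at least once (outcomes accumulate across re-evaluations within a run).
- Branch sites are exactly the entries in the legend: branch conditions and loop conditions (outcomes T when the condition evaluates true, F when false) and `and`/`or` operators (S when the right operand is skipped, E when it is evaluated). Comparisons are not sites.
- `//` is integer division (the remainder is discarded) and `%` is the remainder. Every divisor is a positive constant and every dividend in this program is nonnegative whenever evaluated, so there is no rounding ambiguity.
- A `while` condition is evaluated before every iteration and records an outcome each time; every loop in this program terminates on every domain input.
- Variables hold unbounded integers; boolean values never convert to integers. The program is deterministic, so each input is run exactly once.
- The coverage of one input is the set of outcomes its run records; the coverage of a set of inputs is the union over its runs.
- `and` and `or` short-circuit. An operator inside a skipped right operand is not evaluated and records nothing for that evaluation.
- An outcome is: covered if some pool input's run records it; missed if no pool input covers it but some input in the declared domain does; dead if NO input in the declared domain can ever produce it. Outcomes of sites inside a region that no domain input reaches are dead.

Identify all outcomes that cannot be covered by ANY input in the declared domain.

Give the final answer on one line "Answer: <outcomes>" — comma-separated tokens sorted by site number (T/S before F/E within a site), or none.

running all 72 domain inputs and tallying outcomes:
  B5=F: zero occurrences over every domain input -> dead
  B7=T: zero occurrences over every domain input -> dead
  reachable outcomes have witnesses, e.g. B1=T (e.g. h=4, n=-3, y=-3), B1=F (e.g. h=4, n=-3, y=-3), B2=T (e.g. h=4, n=-3, y=-3), B2=F (e.g. h=4, n=-3, y=1)

Answer: B5=F, B7=T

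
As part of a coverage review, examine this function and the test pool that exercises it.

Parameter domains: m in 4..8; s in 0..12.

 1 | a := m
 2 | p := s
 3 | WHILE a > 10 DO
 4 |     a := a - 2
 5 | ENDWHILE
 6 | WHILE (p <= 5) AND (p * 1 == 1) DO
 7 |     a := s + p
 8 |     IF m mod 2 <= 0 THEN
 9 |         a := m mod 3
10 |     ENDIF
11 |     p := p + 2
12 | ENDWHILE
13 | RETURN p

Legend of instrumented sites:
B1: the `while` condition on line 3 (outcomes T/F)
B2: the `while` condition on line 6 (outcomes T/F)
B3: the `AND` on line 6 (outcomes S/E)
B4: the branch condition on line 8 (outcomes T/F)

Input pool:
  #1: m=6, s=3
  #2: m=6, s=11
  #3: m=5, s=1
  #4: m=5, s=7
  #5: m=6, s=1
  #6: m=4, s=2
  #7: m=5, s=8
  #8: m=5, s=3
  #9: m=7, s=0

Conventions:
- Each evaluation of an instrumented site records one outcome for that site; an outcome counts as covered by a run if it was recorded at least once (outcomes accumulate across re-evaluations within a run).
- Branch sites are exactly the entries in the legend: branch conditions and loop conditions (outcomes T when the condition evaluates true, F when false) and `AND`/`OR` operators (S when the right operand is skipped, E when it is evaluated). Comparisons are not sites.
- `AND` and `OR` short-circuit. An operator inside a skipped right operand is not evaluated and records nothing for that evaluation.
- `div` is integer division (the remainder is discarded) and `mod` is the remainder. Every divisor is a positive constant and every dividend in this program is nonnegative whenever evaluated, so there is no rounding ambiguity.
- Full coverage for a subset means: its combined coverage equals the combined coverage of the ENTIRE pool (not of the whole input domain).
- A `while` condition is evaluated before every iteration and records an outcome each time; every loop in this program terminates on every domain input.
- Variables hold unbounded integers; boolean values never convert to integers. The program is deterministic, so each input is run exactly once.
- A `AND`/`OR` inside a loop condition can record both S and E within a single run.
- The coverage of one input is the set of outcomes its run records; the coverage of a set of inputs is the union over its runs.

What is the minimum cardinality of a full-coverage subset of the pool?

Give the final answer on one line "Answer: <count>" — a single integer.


run #1 (m=6, s=3) runs B1->F, B3->E, B2->F; records B1=F, B2=F, B3=E
run #2 (m=6, s=11) runs B1->F, B3->S, B2->F; records B1=F, B2=F, B3=S
run #3 (m=5, s=1) runs B1->F, B3->E, B2->T, B4->F, B3->E, B2->F; records B1=F, B2=T, B2=F, B3=E, B4=F
run #4 (m=5, s=7) runs B1->F, B3->S, B2->F; records B1=F, B2=F, B3=S
run #5 (m=6, s=1) runs B1->F, B3->E, B2->T, B4->T, B3->E, B2->F; records B1=F, B2=T, B2=F, B3=E, B4=T
run #6 (m=4, s=2) runs B1->F, B3->E, B2->F; records B1=F, B2=F, B3=E
run #7 (m=5, s=8) runs B1->F, B3->S, B2->F; records B1=F, B2=F, B3=S
run #8 (m=5, s=3) runs B1->F, B3->E, B2->F; records B1=F, B2=F, B3=E
run #9 (m=7, s=0) runs B1->F, B3->E, B2->F; records B1=F, B2=F, B3=E
union over all inputs: B1=F, B2=T, B2=F, B3=S, B3=E, B4=T, B4=F (7 outcomes)
no size-1 subset reaches all 7 outcomes (best union: 5/7)
no size-2 subset reaches all 7 outcomes (best union: 6/7)
the canonical winner is {2, 3, 5}: size 3, full 7-outcome coverage, earliest index list among size-3 covers
Answer: 3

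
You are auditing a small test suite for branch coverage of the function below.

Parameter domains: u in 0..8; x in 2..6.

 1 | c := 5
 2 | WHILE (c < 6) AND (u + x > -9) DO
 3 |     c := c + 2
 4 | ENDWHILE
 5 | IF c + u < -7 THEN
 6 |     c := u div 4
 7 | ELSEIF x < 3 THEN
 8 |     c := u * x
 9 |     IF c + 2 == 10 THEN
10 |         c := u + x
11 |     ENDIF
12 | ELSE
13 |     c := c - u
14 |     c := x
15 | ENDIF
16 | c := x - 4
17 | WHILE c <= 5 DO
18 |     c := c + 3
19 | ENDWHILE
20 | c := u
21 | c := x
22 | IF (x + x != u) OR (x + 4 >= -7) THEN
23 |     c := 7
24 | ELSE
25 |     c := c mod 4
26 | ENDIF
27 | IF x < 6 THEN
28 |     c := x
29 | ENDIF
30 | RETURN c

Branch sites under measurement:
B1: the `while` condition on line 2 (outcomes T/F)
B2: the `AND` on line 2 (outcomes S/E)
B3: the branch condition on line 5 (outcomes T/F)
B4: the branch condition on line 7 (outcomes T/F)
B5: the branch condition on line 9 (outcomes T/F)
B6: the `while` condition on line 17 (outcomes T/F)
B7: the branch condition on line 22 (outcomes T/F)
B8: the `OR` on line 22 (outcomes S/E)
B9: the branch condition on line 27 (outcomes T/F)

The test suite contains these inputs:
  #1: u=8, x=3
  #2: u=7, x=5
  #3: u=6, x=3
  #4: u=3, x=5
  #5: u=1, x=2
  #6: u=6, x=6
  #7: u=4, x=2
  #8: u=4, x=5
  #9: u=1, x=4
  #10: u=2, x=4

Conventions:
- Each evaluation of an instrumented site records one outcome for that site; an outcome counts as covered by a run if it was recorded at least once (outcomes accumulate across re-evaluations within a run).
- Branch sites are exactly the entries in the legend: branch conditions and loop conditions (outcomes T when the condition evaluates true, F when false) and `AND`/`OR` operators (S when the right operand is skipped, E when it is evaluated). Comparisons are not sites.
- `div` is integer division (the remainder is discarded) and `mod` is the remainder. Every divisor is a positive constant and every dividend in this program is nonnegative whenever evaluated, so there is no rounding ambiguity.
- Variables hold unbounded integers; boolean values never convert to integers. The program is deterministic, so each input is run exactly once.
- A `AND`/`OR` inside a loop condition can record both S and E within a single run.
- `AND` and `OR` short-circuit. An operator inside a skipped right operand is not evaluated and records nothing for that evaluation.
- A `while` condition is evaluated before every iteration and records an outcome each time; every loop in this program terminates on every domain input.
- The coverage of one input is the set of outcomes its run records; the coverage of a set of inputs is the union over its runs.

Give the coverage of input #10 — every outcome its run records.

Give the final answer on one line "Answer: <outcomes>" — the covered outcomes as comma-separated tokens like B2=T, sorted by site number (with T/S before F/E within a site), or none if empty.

Simulating input #10 (u=2, x=4) step by step:
  B2->E, B1->T, B2->S, B1->F, B3->F, B4->F, B6->T, B6->T, B6->F, B8->S
  B7->T, B9->T
deduplicating events, the covered set is: B1=T, B1=F, B2=S, B2=E, B3=F, B4=F, B6=T, B6=F, B7=T, B8=S, B9=T

Answer: B1=T, B1=F, B2=S, B2=E, B3=F, B4=F, B6=T, B6=F, B7=T, B8=S, B9=T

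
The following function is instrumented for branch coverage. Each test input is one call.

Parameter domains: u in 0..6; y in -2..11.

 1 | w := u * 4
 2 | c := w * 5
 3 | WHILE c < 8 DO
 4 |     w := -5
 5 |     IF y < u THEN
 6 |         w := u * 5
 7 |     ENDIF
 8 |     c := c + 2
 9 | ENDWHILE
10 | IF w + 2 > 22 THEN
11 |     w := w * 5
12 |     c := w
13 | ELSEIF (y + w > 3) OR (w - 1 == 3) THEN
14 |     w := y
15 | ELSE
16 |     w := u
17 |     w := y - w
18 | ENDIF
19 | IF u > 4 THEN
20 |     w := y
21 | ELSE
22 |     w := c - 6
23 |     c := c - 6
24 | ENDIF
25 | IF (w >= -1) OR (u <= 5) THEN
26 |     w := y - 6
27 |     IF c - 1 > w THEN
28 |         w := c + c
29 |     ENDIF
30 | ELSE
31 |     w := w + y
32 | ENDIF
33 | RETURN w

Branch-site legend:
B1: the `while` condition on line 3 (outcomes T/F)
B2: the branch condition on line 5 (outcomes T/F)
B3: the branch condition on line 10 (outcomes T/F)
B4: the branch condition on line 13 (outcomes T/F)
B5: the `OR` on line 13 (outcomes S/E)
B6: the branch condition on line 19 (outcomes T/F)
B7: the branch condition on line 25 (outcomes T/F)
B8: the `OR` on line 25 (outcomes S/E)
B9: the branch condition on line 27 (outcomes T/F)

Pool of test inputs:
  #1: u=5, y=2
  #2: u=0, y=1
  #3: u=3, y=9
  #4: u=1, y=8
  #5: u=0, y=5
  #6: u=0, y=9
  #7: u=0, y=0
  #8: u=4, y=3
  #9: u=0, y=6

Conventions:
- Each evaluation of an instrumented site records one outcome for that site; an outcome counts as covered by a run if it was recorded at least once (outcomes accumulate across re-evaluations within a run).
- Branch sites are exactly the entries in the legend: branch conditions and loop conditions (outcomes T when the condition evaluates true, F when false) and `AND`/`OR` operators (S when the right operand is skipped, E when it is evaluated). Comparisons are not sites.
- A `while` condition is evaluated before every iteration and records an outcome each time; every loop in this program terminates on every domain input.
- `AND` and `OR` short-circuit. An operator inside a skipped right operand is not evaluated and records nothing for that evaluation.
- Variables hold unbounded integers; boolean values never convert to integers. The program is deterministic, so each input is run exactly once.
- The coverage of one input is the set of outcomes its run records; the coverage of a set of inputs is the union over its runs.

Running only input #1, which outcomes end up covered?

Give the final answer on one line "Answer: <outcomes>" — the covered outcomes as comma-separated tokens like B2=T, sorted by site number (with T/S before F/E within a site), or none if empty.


Tracing the run of input #1 (u=5, y=2):
  B1->F, B3->F, B5->S, B4->T, B6->T, B8->S, B7->T, B9->T
as a set, this run covers: B1=F, B3=F, B4=T, B5=S, B6=T, B7=T, B8=S, B9=T
Answer: B1=F, B3=F, B4=T, B5=S, B6=T, B7=T, B8=S, B9=T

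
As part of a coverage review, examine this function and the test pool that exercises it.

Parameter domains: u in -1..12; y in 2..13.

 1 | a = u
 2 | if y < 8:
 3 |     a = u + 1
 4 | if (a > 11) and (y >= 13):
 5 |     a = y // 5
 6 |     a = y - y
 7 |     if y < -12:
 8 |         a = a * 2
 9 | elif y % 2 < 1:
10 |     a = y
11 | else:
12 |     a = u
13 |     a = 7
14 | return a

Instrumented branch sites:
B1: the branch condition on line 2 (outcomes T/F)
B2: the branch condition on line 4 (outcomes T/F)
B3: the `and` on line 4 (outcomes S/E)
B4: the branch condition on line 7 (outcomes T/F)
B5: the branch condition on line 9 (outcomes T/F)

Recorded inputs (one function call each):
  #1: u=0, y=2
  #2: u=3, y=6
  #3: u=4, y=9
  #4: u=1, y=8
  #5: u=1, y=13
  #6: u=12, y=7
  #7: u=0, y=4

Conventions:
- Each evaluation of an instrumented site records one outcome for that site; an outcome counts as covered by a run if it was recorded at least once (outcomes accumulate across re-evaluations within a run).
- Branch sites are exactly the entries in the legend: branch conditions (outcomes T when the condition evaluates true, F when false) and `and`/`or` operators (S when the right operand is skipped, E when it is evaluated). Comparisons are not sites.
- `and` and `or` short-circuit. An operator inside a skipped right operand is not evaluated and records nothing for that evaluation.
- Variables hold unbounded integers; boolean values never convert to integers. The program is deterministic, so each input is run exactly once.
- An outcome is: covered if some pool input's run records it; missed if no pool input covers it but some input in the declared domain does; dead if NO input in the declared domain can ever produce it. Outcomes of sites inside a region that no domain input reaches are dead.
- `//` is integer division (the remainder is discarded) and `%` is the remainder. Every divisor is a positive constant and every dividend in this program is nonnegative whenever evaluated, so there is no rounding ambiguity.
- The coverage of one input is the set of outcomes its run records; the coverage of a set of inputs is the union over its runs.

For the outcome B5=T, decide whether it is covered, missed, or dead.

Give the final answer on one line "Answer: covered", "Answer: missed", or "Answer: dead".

B5=T is recorded by pool input(s) 1, 2, 4, 7 -> covered

Answer: covered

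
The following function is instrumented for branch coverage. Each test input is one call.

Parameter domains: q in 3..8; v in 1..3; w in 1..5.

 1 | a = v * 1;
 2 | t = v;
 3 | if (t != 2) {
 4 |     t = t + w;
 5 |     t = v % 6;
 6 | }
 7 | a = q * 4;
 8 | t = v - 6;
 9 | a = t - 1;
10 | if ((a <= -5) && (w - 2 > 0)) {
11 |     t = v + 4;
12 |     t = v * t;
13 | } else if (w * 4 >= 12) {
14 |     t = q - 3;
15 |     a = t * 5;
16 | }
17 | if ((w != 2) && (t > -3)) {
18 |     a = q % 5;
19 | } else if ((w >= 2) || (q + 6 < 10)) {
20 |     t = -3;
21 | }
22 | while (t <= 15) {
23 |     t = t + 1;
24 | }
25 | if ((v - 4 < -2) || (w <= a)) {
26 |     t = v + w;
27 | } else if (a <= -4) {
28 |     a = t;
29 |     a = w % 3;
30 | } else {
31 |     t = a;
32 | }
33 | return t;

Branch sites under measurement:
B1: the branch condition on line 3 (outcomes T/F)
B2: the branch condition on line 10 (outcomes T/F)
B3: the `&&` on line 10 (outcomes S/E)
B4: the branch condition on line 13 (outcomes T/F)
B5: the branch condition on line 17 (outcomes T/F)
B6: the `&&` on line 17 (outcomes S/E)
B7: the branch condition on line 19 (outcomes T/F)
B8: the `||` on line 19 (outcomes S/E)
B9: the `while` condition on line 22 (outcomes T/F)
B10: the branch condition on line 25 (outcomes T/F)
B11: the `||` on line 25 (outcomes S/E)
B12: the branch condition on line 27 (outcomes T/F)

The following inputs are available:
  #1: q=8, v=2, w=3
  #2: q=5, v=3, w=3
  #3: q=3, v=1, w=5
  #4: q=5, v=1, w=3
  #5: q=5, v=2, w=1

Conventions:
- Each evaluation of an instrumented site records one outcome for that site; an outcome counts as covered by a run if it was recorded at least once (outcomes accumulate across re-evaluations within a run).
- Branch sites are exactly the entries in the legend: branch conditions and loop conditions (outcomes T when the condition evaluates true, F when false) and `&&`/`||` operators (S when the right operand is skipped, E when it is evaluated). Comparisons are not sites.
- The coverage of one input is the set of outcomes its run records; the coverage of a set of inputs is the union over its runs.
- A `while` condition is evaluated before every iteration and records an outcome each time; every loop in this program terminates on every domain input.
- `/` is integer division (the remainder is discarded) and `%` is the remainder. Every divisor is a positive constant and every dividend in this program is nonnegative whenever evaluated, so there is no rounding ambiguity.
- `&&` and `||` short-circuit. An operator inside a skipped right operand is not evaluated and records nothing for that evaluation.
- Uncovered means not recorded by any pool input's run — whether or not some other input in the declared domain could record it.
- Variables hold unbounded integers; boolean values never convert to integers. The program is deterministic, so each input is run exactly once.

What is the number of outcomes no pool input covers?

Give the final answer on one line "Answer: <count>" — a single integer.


#1 (q=8, v=2, w=3) -> B1->F, B3->E, B2->T, B6->E, B5->T, B9->T, B9->T, B9->T, B9->T, B9->F, B11->E, B10->T; covered: B1=F, B2=T, B3=E, B5=T, B6=E, B9=T, B9=F, B10=T, B11=E
#2 (q=5, v=3, w=3) -> B1->T, B3->S, B2->F, B4->T, B6->E, B5->T, B9->T, B9->T, B9->T, B9->T, B9->T, B9->T, B9->T, B9->T, ...; covered: B1=T, B2=F, B3=S, B4=T, B5=T, B6=E, B9=T, B9=F, B10=F, B11=E, B12=F
#3 (q=3, v=1, w=5) -> B1->T, B3->E, B2->T, B6->E, B5->T, B9->T, B9->T, B9->T, B9->T, B9->T, B9->T, B9->T, B9->T, B9->T, ...; covered: B1=T, B2=T, B3=E, B5=T, B6=E, B9=T, B9=F, B10=T, B11=S
#4 (q=5, v=1, w=3) -> B1->T, B3->E, B2->T, B6->E, B5->T, B9->T, B9->T, B9->T, B9->T, B9->T, B9->T, B9->T, B9->T, B9->T, ...; covered: B1=T, B2=T, B3=E, B5=T, B6=E, B9=T, B9=F, B10=T, B11=S
#5 (q=5, v=2, w=1) -> B1->F, B3->E, B2->F, B4->F, B6->E, B5->F, B8->E, B7->F, B9->T, B9->T, B9->T, B9->T, B9->T, B9->T, ...; covered: B1=F, B2=F, B3=E, B4=F, B5=F, B6=E, B7=F, B8=E, B9=T, B9=F, B10=F, B11=E, B12=T
union over the pool: B1=T, B1=F, B2=T, B2=F, B3=S, B3=E, B4=T, B4=F, B5=T, B5=F, B6=E, B7=F, B8=E, B9=T, B9=F, B10=T, B10=F, B11=S, B11=E, B12=T, B12=F
uncovered (3 of 24): B6=S, B7=T, B8=S
Answer: 3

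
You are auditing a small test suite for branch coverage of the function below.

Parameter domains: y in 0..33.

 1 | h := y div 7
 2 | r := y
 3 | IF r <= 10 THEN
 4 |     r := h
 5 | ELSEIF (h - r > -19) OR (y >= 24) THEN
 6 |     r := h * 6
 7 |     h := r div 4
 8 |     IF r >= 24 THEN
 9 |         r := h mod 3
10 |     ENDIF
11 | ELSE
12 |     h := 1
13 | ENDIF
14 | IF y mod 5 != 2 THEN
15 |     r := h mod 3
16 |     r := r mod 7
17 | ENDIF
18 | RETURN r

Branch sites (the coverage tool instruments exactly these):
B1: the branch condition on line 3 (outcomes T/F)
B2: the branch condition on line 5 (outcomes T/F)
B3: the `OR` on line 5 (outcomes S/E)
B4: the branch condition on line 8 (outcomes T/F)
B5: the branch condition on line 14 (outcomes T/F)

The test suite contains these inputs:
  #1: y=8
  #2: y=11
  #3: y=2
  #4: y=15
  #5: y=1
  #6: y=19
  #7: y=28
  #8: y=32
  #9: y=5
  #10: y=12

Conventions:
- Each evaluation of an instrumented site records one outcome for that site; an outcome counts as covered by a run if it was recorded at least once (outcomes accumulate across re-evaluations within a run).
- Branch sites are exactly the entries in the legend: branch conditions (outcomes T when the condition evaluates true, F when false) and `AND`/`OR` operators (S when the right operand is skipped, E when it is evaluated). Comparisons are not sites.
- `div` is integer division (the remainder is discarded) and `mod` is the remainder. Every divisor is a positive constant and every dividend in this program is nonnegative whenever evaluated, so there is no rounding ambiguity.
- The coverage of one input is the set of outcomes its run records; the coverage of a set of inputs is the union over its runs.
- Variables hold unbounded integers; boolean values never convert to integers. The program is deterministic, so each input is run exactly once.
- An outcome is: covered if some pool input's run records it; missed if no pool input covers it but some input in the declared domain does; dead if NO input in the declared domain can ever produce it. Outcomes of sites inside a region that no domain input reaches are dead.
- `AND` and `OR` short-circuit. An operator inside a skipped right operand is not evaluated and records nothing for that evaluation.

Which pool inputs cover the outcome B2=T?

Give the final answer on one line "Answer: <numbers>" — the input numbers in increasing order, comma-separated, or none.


input #1 (y=8): does not produce B2=T
input #2 (y=11): produces B2=T
input #3 (y=2): does not produce B2=T
input #4 (y=15): produces B2=T
input #5 (y=1): does not produce B2=T
input #6 (y=19): produces B2=T
input #7 (y=28): produces B2=T
input #8 (y=32): produces B2=T
input #9 (y=5): does not produce B2=T
input #10 (y=12): produces B2=T
Answer: 2, 4, 6, 7, 8, 10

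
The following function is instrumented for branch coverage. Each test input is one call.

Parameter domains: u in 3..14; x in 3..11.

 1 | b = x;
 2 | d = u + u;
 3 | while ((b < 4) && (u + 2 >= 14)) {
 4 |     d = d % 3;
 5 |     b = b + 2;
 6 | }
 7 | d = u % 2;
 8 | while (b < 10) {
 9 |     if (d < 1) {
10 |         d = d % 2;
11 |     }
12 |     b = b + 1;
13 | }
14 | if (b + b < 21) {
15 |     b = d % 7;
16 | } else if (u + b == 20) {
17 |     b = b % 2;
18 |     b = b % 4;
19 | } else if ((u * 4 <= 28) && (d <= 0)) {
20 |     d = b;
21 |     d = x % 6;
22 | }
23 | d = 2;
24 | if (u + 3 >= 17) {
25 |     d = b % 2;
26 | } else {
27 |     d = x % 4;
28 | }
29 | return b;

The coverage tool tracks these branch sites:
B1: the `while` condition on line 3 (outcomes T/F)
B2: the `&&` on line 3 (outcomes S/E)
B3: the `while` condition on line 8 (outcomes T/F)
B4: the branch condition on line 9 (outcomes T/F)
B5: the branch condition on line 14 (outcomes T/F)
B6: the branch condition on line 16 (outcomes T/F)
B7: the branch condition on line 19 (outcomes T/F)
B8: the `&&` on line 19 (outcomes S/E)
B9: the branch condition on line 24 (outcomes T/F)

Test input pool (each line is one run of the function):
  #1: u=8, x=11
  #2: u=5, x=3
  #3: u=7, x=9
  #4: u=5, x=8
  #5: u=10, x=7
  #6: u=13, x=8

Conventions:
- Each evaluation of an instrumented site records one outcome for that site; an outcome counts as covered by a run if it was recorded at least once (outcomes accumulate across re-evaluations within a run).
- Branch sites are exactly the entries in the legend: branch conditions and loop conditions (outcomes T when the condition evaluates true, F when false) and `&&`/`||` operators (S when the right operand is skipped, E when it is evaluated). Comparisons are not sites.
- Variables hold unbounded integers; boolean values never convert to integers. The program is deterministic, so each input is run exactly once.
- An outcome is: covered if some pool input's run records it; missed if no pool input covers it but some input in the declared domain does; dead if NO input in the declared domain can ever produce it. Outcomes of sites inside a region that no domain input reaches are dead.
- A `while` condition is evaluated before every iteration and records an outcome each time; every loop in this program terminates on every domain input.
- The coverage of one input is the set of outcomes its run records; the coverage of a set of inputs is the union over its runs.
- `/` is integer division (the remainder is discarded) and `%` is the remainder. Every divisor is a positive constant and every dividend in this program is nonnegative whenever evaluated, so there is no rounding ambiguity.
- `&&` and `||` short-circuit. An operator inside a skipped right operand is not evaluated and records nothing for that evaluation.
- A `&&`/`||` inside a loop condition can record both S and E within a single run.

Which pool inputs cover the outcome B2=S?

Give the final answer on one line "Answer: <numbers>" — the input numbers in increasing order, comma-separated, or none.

input #1 (u=8, x=11): records B2=S
input #2 (u=5, x=3): does not record B2=S
input #3 (u=7, x=9): records B2=S
input #4 (u=5, x=8): records B2=S
input #5 (u=10, x=7): records B2=S
input #6 (u=13, x=8): records B2=S

Answer: 1, 3, 4, 5, 6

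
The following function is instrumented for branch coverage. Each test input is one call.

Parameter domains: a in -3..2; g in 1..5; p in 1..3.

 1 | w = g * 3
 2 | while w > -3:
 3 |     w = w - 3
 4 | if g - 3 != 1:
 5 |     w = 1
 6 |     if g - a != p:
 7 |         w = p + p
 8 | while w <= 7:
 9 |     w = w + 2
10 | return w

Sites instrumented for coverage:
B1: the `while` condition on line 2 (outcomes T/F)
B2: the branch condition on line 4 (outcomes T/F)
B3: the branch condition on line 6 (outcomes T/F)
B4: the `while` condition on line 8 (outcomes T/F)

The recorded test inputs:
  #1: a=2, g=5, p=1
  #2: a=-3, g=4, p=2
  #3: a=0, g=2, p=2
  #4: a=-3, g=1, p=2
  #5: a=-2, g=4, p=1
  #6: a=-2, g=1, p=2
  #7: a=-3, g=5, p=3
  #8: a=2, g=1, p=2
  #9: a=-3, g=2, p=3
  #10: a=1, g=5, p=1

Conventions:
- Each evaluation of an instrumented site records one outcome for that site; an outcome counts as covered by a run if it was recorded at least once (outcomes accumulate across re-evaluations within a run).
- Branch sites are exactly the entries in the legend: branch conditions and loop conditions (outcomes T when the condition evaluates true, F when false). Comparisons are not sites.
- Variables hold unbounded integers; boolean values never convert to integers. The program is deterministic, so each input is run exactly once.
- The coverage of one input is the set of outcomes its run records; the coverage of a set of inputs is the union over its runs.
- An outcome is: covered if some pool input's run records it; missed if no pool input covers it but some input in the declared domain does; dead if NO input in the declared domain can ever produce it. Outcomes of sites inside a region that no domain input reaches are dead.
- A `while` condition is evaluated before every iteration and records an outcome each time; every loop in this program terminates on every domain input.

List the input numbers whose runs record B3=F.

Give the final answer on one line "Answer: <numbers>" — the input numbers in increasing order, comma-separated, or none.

input #1 (a=2, g=5, p=1): does not produce B3=F
input #2 (a=-3, g=4, p=2): does not produce B3=F
input #3 (a=0, g=2, p=2): produces B3=F
input #4 (a=-3, g=1, p=2): does not produce B3=F
input #5 (a=-2, g=4, p=1): does not produce B3=F
input #6 (a=-2, g=1, p=2): does not produce B3=F
input #7 (a=-3, g=5, p=3): does not produce B3=F
input #8 (a=2, g=1, p=2): does not produce B3=F
input #9 (a=-3, g=2, p=3): does not produce B3=F
input #10 (a=1, g=5, p=1): does not produce B3=F

Answer: 3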